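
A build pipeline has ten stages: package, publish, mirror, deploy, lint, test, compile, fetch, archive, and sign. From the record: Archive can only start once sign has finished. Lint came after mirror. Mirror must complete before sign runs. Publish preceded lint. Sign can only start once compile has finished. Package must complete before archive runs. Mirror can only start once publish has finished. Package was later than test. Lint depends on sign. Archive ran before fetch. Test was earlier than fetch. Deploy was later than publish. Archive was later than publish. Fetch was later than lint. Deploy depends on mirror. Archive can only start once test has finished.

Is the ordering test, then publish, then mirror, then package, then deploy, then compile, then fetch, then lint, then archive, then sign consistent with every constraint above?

The constraints require sign before lint, but in the proposed sequence lint appears ahead of sign. That one violation is enough.

no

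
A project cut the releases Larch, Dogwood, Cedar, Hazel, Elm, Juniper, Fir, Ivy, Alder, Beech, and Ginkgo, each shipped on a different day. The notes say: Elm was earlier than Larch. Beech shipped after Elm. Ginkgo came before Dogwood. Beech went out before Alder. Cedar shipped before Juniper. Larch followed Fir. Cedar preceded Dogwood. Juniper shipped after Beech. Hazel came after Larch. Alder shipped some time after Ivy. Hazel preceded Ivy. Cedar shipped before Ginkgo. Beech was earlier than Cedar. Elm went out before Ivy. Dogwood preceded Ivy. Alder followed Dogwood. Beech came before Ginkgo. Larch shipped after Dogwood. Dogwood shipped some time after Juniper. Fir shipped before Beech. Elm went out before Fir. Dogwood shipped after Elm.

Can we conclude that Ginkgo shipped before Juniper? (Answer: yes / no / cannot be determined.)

No chain of stated constraints runs from Ginkgo to Juniper, and none runs from Juniper to Ginkgo either.
So the relative order of Ginkgo and Juniper is not fixed by the given facts.

cannot be determined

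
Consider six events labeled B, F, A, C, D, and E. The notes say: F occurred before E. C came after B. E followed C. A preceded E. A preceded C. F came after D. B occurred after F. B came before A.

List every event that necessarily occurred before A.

B, D, F

Directly stated before A: B.
D reaches A via D → F → B → A.
F reaches A via F → B → A.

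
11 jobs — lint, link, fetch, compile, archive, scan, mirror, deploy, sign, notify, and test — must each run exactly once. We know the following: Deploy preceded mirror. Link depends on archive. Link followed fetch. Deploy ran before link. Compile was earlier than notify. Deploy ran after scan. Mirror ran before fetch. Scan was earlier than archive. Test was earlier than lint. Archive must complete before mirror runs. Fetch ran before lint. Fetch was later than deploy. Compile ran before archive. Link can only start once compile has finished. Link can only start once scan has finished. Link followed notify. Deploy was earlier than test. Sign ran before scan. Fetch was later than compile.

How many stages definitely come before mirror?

Directly stated before mirror: archive and deploy.
Compile reaches mirror via compile → archive → mirror.
Scan reaches mirror via scan → archive → mirror.
Sign reaches mirror via sign → scan → archive → mirror.
No chain forces link (or any of the others) ahead of mirror.
That's archive, compile, deploy, scan, and sign — 5 in all.

5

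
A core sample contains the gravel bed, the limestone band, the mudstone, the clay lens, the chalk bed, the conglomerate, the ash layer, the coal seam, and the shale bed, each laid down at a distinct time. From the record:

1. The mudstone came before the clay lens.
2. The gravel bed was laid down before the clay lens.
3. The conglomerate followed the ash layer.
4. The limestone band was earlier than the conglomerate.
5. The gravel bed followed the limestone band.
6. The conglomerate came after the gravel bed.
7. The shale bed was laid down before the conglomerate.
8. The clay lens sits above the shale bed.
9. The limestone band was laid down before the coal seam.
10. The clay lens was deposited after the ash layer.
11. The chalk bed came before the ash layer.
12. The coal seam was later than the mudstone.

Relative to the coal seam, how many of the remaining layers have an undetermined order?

6

Forced before the coal seam: the limestone band and the mudstone.
That leaves the ash layer, the chalk bed, the clay lens, the conglomerate, the gravel bed, and the shale bed with no forced order relative to the coal seam — 6.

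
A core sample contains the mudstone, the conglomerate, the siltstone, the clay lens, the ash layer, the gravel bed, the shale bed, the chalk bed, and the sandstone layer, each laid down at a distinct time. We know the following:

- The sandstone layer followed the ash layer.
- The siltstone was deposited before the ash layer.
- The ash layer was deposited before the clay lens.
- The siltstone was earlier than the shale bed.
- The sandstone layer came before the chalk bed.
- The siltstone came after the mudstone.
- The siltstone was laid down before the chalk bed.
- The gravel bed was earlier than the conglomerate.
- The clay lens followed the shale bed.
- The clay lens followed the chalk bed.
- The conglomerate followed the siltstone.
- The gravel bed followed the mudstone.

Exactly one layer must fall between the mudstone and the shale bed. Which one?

the siltstone

Tracing the constraints gives the mudstone → the siltstone → the shale bed, so the siltstone sits after the mudstone and before the shale bed.
No other layer is forced both after the mudstone and before the shale bed.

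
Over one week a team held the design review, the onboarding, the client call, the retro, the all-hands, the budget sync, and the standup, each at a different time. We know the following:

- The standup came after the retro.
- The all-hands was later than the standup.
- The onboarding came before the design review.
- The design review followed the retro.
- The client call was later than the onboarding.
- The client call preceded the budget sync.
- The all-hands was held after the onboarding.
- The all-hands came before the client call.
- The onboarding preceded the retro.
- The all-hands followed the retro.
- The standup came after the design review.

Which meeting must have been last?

the budget sync

Every other meeting has a chain of constraints placing it before the budget sync, so the budget sync is last.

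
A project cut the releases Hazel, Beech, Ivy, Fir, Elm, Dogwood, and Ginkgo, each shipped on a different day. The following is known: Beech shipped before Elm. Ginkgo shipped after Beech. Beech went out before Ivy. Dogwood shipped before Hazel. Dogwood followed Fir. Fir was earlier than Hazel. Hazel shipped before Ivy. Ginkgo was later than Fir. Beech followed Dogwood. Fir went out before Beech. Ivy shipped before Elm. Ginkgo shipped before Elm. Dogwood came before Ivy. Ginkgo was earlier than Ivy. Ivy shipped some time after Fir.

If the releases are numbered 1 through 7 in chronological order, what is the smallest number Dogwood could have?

2

Fir must come before Dogwood — 1 forced predecessor.
Nothing else is forced ahead of Dogwood, so its earliest slot is position 1 + 1 = 2.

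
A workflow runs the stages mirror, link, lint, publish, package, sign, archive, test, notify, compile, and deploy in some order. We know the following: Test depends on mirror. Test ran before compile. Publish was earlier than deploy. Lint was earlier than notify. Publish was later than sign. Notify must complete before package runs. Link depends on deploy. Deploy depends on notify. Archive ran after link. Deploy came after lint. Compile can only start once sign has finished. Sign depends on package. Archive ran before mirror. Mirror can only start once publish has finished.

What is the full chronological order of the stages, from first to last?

lint, notify, package, sign, publish, deploy, link, archive, mirror, test, compile

The constraints fix every adjacent pair, so only one ordering works:
lint → notify → package → sign → publish → deploy → link → archive → mirror → test → compile.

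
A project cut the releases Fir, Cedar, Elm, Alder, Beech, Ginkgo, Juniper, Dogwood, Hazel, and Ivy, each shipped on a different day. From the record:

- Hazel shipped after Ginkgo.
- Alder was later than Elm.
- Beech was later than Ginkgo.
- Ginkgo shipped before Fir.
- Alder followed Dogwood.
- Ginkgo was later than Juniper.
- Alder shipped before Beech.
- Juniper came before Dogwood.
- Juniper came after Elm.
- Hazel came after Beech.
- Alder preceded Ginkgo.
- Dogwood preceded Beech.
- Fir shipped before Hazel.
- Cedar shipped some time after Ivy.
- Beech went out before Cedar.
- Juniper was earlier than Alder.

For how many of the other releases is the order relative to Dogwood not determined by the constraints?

Forced before Dogwood: Elm and Juniper; forced after Dogwood: Alder, Beech, Cedar, Fir, Ginkgo, and Hazel.
That leaves Ivy with no forced order relative to Dogwood — 1.

1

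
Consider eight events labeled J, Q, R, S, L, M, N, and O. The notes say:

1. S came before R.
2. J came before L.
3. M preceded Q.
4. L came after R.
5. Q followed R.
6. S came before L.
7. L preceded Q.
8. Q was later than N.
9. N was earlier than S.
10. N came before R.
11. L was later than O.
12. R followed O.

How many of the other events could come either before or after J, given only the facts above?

5

Forced after J: L and Q.
That leaves M, N, O, R, and S with no forced order relative to J — 5.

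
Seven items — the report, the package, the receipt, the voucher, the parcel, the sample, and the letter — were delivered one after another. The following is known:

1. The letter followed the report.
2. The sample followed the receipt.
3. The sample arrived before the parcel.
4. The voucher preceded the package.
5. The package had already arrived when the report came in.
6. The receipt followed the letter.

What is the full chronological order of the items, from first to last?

The constraints fix every adjacent pair, so only one ordering works:
the voucher → the package → the report → the letter → the receipt → the sample → the parcel.

the voucher, the package, the report, the letter, the receipt, the sample, the parcel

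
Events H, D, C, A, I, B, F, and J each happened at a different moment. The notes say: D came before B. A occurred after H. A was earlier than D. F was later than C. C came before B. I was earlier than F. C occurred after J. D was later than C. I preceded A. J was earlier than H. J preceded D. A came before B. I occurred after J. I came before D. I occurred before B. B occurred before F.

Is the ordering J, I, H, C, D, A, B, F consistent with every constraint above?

no

The constraints require A before D, but in the proposed sequence D appears ahead of A. That one violation is enough.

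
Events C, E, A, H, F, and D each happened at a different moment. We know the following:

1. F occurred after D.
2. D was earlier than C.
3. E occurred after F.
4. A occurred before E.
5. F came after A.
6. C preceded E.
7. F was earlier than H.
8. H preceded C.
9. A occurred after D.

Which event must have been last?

Every other event has a chain of constraints placing it before E, so E is last.

E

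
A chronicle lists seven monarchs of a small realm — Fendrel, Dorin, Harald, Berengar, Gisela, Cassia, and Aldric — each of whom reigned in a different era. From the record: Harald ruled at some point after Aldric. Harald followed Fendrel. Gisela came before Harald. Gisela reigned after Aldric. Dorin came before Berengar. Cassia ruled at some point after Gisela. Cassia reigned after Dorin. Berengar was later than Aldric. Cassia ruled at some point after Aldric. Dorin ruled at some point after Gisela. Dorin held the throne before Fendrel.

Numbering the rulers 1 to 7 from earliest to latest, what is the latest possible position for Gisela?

Gisela must come before Berengar, Cassia, Dorin, Fendrel, and Harald — 5 rulers forced after them.
Everything else can be placed before Gisela in some valid order, so Gisela can sit as late as position 7 − 5 = 2.

2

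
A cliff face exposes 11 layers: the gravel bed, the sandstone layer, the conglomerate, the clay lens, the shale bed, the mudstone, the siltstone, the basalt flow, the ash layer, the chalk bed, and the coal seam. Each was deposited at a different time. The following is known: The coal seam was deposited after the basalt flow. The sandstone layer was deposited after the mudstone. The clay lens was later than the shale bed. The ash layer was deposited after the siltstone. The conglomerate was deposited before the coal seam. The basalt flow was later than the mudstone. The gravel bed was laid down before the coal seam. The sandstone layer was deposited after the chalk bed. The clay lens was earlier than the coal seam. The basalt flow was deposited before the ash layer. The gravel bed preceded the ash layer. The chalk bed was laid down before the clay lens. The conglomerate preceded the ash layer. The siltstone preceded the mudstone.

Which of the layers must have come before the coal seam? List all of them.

the basalt flow, the chalk bed, the clay lens, the conglomerate, the gravel bed, the mudstone, the shale bed, the siltstone

Directly stated before the coal seam: the basalt flow, the clay lens, the conglomerate, and the gravel bed.
The chalk bed reaches the coal seam via the chalk bed → the clay lens → the coal seam.
The mudstone reaches the coal seam via the mudstone → the basalt flow → the coal seam.
The shale bed reaches the coal seam via the shale bed → the clay lens → the coal seam.
Likewise the siltstone reaches the coal seam by chaining the stated constraints.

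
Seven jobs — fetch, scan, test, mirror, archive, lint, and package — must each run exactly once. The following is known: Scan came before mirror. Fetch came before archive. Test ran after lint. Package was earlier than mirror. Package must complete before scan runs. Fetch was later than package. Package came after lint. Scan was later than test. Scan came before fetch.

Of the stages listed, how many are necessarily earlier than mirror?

4

Directly stated before mirror: package and scan.
Lint reaches mirror via lint → package → mirror.
Test reaches mirror via test → scan → mirror.
No chain forces archive (or any of the others) ahead of mirror.
That's lint, package, scan, and test — 4 in all.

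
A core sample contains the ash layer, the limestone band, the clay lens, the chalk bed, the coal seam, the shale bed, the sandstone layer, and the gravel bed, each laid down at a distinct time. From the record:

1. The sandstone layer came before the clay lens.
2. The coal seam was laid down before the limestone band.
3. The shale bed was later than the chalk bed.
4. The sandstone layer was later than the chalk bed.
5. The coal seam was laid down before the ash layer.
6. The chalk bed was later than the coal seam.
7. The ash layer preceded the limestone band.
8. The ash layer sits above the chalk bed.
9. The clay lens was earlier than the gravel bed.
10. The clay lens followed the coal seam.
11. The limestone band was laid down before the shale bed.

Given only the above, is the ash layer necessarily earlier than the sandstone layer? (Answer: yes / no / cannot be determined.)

No chain of stated constraints runs from the ash layer to the sandstone layer, and none runs from the sandstone layer to the ash layer either.
So the relative order of the ash layer and the sandstone layer is not fixed by the given facts.

cannot be determined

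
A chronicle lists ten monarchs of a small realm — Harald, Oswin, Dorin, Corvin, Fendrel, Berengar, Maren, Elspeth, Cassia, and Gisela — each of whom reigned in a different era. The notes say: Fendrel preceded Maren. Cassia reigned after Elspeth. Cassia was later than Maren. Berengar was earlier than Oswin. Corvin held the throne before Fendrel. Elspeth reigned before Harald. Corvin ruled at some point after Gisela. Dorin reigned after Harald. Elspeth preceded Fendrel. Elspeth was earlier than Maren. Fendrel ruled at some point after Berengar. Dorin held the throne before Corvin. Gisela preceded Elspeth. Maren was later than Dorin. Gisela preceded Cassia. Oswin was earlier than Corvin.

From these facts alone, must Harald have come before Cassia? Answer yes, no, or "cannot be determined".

Chain the constraints: Harald → Dorin → Maren → Cassia. Each link is directly stated, so Harald comes before Cassia.

yes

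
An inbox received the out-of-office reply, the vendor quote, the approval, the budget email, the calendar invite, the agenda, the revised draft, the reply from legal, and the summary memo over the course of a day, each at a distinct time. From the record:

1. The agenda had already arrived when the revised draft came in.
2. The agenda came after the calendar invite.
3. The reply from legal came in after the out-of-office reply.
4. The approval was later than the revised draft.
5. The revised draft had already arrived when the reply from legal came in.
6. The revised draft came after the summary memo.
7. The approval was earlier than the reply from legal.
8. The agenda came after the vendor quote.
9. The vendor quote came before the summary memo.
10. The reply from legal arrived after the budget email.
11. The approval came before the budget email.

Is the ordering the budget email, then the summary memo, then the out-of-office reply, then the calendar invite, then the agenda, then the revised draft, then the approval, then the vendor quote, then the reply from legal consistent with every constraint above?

no

The constraints require the approval before the budget email, but in the proposed sequence the budget email appears ahead of the approval. That one violation is enough.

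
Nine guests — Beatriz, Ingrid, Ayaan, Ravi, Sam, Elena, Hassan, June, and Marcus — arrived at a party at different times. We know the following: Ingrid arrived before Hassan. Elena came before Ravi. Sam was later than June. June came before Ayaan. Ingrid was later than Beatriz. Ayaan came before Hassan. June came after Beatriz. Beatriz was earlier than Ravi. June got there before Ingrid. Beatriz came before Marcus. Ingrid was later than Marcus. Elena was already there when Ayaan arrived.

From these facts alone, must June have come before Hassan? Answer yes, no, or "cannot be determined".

Chain the constraints: June → Ayaan → Hassan. Each link is directly stated, so June comes before Hassan.

yes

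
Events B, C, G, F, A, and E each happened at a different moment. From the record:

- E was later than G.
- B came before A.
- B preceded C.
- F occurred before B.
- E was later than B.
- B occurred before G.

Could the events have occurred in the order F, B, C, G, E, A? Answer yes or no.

Check each stated constraint against the proposed order — e.g. B is ahead of E; B is ahead of A. Every pair is in the required order; nothing is violated.

yes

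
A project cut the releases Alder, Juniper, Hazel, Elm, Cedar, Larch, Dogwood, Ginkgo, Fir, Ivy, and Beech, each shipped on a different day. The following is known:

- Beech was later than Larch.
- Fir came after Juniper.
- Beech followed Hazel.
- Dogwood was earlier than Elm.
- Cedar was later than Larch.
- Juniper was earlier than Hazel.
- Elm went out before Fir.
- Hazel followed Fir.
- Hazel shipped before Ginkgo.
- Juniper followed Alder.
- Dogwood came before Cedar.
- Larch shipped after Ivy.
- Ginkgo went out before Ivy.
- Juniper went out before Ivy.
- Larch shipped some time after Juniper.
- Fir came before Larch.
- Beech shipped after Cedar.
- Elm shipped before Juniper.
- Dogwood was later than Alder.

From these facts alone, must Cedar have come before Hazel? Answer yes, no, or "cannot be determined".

no

Tracing the constraints gives Hazel → Ginkgo → Ivy → Larch → Cedar, so Hazel must come before Cedar.
That means Cedar cannot be before Hazel.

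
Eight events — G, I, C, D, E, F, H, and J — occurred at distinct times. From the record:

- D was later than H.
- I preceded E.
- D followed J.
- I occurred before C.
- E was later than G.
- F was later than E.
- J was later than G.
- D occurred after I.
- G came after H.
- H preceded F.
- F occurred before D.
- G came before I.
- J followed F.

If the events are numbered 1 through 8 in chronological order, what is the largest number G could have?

G must come before C, D, E, F, I, and J — 6 events forced after it.
Everything else can be placed before G in some valid order, so G can sit as late as position 8 − 6 = 2.

2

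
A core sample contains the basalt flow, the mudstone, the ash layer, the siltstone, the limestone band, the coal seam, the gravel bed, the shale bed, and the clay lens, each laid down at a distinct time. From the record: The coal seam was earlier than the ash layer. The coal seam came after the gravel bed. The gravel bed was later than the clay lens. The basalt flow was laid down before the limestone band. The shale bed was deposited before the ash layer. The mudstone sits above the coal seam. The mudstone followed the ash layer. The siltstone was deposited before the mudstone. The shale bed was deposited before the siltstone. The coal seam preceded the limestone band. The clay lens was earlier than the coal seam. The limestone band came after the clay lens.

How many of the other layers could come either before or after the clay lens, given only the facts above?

3

Forced after the clay lens: the ash layer, the coal seam, the gravel bed, the limestone band, and the mudstone.
That leaves the basalt flow, the shale bed, and the siltstone with no forced order relative to the clay lens — 3.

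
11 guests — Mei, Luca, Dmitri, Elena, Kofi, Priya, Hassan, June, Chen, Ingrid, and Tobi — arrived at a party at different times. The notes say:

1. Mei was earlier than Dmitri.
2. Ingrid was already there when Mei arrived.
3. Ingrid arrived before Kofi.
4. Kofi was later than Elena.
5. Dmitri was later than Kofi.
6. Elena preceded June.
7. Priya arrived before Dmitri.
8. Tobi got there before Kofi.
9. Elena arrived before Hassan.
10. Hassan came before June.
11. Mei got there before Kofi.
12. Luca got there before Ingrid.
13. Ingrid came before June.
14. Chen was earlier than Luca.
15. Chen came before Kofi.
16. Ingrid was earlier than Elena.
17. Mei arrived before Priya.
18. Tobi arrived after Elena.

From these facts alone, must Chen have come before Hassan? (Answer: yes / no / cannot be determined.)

yes

Chain the constraints: Chen → Luca → Ingrid → Elena → Hassan. Each link is directly stated, so Chen comes before Hassan.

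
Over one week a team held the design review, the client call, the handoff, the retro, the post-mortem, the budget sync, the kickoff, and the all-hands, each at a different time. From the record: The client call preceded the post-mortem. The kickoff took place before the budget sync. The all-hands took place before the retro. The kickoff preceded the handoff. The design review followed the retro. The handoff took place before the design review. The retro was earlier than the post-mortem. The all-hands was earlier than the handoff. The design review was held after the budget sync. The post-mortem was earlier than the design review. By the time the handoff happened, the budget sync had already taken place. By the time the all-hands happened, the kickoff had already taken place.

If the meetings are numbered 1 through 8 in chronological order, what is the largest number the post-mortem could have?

7

The post-mortem must come before the design review — 1 meeting forced after it.
Everything else can be placed before the post-mortem in some valid order, so the post-mortem can sit as late as position 8 − 1 = 7.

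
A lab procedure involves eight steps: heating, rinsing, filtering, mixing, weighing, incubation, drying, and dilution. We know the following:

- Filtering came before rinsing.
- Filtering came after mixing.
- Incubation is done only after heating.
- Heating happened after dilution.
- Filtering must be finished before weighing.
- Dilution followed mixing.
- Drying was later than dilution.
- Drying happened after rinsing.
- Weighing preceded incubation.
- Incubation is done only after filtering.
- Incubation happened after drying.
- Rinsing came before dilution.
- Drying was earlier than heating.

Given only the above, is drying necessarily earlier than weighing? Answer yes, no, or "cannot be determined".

cannot be determined

No chain of stated constraints runs from drying to weighing, and none runs from weighing to drying either.
So the relative order of drying and weighing is not fixed by the given facts.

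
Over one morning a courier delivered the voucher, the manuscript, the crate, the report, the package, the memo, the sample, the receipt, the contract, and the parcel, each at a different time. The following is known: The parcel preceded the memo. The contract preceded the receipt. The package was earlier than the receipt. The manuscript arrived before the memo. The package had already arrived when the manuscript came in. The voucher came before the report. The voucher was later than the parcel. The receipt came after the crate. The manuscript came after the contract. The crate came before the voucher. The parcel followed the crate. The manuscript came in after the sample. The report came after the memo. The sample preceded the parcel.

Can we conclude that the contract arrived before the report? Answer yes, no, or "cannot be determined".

yes

Chain the constraints: the contract → the manuscript → the memo → the report. Each link is directly stated, so the contract comes before the report.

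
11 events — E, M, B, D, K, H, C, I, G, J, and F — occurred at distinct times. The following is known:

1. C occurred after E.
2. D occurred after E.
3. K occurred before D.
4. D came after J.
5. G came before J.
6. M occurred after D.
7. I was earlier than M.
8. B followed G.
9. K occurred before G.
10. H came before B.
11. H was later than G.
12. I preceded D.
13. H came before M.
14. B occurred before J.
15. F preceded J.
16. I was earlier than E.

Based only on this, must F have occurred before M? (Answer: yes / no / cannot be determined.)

yes

Chain the constraints: F → J → D → M. Each link is directly stated, so F comes before M.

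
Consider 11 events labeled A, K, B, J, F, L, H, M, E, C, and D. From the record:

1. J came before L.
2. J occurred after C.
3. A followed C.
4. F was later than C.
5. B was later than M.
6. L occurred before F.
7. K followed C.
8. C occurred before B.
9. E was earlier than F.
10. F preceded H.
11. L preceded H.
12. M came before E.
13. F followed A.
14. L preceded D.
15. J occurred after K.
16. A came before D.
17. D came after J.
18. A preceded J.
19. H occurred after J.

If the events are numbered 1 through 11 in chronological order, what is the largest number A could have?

6

A must come before D, F, H, J, and L — 5 events forced after it.
Everything else can be placed before A in some valid order, so A can sit as late as position 11 − 5 = 6.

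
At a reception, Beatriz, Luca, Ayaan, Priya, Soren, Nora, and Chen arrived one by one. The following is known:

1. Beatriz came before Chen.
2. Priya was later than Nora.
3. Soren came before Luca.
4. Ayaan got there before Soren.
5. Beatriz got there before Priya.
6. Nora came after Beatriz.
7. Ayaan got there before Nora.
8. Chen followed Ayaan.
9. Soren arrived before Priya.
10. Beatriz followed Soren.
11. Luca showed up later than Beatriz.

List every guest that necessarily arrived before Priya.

Ayaan, Beatriz, Nora, Soren

Directly stated before Priya: Beatriz, Nora, and Soren.
Ayaan reaches Priya via Ayaan → Nora → Priya.
No chain forces Luca (or any of the others) ahead of Priya.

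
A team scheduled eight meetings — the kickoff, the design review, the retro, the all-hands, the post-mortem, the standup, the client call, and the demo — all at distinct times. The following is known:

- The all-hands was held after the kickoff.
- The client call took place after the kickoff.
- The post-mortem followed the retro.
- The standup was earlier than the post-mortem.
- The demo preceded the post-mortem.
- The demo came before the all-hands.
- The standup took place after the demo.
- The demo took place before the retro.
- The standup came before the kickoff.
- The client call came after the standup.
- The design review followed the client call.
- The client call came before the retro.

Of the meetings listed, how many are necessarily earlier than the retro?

4

Directly stated before the retro: the client call and the demo.
The kickoff reaches the retro via the kickoff → the client call → the retro.
The standup reaches the retro via the standup → the client call → the retro.
No chain forces the design review (or any of the others) ahead of the retro.
That's the client call, the demo, the kickoff, and the standup — 4 in all.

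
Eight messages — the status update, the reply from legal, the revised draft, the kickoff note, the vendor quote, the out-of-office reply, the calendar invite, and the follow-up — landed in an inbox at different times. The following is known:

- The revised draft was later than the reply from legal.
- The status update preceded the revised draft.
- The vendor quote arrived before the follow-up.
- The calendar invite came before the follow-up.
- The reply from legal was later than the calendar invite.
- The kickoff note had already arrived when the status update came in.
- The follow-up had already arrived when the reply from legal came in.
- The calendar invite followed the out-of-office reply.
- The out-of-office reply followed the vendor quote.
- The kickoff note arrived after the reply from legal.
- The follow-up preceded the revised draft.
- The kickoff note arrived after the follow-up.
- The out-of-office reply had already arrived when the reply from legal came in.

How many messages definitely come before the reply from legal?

4

Directly stated before the reply from legal: the calendar invite, the follow-up, and the out-of-office reply.
The vendor quote reaches the reply from legal via the vendor quote → the follow-up → the reply from legal.
No chain forces the kickoff note (or any of the others) ahead of the reply from legal.
That's the calendar invite, the follow-up, the out-of-office reply, and the vendor quote — 4 in all.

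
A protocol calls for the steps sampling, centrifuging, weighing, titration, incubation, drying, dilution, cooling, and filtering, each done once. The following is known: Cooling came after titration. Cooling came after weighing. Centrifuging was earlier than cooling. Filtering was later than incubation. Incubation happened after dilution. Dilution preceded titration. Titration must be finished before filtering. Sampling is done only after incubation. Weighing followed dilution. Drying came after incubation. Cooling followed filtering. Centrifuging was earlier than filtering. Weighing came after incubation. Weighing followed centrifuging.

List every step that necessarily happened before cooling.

Directly stated before cooling: centrifuging, filtering, titration, and weighing.
Dilution reaches cooling via dilution → titration → cooling.
Incubation reaches cooling via incubation → filtering → cooling.
No chain forces drying (or any of the others) ahead of cooling.

centrifuging, dilution, filtering, incubation, titration, weighing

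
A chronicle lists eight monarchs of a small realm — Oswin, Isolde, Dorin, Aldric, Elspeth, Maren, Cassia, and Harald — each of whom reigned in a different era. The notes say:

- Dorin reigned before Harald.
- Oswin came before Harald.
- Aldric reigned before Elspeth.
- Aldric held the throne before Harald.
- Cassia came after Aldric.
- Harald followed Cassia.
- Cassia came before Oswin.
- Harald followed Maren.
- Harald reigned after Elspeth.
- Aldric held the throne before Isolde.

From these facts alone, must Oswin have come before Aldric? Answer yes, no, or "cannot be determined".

no

Tracing the constraints gives Aldric → Cassia → Oswin, so Aldric must come before Oswin.
That means Oswin cannot be before Aldric.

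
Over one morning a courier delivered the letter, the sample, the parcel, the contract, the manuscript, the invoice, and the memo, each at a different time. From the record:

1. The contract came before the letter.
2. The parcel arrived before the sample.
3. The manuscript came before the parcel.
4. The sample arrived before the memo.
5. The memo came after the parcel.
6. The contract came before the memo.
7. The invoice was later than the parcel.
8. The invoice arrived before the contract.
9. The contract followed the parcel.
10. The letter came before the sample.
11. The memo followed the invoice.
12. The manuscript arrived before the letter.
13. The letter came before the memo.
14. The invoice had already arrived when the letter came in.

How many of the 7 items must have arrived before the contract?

Directly stated before the contract: the invoice and the parcel.
The manuscript reaches the contract via the manuscript → the parcel → the contract.
That's the invoice, the manuscript, and the parcel — 3 in all.

3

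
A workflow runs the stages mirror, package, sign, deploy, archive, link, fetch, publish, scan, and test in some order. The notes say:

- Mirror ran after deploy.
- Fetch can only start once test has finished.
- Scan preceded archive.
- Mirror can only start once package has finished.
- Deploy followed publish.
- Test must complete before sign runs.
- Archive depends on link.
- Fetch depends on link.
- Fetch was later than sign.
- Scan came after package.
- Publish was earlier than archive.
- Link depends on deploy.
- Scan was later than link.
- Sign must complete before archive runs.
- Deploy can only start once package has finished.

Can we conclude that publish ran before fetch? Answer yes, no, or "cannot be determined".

Chain the constraints: publish → deploy → link → fetch. Each link is directly stated, so publish comes before fetch.

yes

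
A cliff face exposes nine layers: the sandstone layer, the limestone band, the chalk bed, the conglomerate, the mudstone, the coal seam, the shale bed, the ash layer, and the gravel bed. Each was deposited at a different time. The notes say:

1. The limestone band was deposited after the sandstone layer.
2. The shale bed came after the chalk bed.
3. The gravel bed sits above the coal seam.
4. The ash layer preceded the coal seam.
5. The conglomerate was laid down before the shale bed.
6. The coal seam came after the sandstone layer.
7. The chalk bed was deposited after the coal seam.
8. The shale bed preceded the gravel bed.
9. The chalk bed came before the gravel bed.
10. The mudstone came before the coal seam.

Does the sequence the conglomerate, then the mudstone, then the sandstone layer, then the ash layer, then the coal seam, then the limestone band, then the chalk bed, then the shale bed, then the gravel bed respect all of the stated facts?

yes

Check each stated constraint against the proposed order — e.g. the coal seam is ahead of the gravel bed; the conglomerate is ahead of the shale bed. Every pair is in the required order; nothing is violated.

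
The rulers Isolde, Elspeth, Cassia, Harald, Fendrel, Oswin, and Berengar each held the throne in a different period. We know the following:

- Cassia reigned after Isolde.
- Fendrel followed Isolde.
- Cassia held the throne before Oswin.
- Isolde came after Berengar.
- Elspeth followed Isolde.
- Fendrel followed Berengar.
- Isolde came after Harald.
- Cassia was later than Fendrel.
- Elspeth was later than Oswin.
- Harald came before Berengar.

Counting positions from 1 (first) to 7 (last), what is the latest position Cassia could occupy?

Cassia must come before Elspeth and Oswin — 2 rulers forced after them.
Everything else can be placed before Cassia in some valid order, so Cassia can sit as late as position 7 − 2 = 5.

5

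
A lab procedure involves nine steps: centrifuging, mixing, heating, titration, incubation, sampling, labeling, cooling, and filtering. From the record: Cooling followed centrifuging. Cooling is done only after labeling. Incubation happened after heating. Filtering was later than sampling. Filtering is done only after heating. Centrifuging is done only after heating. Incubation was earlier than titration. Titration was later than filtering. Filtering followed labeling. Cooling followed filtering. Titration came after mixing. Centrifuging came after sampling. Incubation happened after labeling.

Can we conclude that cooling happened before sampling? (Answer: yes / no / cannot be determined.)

no

Tracing the constraints gives sampling → centrifuging → cooling, so sampling must come before cooling.
That means cooling cannot be before sampling.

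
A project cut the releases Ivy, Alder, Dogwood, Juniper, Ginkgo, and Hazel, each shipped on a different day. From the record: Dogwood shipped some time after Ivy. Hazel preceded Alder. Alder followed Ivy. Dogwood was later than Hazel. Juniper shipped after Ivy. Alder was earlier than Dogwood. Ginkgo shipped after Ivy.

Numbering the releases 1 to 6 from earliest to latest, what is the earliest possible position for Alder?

3

Hazel and Ivy must both come before Alder — 2 forced predecessors.
Nothing else is forced ahead of Alder, so its earliest slot is position 2 + 1 = 3.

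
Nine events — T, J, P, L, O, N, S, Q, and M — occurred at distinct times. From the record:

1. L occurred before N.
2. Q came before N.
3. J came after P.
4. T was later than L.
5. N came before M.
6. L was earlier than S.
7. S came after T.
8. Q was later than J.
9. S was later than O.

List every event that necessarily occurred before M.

J, L, N, P, Q

Directly stated before M: N.
J reaches M via J → Q → N → M.
L reaches M via L → N → M.
P reaches M via P → J → Q → N → M.
Likewise Q reaches M by chaining the stated constraints.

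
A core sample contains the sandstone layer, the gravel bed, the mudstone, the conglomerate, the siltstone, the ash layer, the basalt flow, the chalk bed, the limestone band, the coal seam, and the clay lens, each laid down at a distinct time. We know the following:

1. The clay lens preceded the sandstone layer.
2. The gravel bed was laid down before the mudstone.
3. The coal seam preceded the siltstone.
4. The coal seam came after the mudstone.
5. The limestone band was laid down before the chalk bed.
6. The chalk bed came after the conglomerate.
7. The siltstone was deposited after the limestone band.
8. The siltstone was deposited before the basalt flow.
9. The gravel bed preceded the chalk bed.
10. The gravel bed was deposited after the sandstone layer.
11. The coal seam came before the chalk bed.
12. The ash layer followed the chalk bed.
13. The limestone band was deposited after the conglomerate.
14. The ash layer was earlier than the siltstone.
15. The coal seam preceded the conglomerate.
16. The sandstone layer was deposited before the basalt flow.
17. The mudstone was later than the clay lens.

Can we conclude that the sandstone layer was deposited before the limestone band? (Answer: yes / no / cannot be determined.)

Chain the constraints: the sandstone layer → the gravel bed → the mudstone → the coal seam → the conglomerate → the limestone band. Each link is directly stated, so the sandstone layer comes before the limestone band.

yes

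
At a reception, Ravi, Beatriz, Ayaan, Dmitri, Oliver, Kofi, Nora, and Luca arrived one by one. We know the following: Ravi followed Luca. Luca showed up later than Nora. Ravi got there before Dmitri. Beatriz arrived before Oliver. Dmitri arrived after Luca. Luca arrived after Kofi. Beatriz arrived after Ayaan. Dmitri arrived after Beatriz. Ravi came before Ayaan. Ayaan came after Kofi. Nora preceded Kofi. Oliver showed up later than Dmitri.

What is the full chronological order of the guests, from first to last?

Nora, Kofi, Luca, Ravi, Ayaan, Beatriz, Dmitri, Oliver

The constraints fix every adjacent pair, so only one ordering works:
Nora → Kofi → Luca → Ravi → Ayaan → Beatriz → Dmitri → Oliver.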